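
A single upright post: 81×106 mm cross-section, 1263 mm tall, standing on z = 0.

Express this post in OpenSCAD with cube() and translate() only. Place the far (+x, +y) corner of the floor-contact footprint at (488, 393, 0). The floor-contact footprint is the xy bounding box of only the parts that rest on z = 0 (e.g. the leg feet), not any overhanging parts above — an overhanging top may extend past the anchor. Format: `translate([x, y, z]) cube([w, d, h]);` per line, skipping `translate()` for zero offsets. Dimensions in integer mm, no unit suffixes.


translate([407, 287, 0]) cube([81, 106, 1263]);


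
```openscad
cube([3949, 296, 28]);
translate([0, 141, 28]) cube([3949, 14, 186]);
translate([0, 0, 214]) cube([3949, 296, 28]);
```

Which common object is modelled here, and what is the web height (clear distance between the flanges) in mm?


An I-beam. The web height is 186 mm.

Two wide flanges with a thin centred web — an I-beam. Overall 242 mm minus two 28 mm flanges gives a web of 242 − 2·28 = 186 mm.


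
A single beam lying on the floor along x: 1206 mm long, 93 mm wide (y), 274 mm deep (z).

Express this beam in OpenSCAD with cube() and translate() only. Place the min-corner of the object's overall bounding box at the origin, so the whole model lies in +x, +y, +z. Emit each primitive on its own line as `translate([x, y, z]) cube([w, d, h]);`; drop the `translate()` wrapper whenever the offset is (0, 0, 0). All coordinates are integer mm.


cube([1206, 93, 274]);


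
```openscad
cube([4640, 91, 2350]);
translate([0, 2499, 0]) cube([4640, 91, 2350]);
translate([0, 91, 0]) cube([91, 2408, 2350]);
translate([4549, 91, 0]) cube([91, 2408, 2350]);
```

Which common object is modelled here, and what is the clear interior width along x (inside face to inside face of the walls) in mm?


A house (or room) frame. The interior width is 4458 mm.

Four 2350 mm walls enclosing a rectangle with no floor or roof — a room or house frame. Outside width is 4640 mm and wall thickness is 91 mm, so the interior width is 4640 − 2 × 91 = 4458 mm.


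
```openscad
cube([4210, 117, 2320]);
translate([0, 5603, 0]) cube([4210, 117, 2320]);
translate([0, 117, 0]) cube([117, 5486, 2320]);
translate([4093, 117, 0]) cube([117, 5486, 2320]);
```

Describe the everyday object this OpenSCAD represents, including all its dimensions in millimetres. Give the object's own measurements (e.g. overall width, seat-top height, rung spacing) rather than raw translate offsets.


The wall frame of a small rectangular building: four walls, each 2320 mm tall and 117 mm thick, enclosing a footprint 4210 mm (x) by 5720 mm (y) outside-to-outside, with no floor or roof. The front and back walls (the −y and +y sides) span the full width; the two side walls fit between them.


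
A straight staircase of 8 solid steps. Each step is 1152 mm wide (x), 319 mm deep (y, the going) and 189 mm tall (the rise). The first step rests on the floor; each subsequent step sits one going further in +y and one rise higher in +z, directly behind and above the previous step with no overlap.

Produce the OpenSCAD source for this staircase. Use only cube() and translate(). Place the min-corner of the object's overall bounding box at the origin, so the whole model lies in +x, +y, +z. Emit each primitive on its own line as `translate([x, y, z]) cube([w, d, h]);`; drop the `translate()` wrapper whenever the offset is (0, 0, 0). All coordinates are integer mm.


cube([1152, 319, 189]);
translate([0, 319, 189]) cube([1152, 319, 189]);
translate([0, 638, 378]) cube([1152, 319, 189]);
translate([0, 957, 567]) cube([1152, 319, 189]);
translate([0, 1276, 756]) cube([1152, 319, 189]);
translate([0, 1595, 945]) cube([1152, 319, 189]);
translate([0, 1914, 1134]) cube([1152, 319, 189]);
translate([0, 2233, 1323]) cube([1152, 319, 189]);


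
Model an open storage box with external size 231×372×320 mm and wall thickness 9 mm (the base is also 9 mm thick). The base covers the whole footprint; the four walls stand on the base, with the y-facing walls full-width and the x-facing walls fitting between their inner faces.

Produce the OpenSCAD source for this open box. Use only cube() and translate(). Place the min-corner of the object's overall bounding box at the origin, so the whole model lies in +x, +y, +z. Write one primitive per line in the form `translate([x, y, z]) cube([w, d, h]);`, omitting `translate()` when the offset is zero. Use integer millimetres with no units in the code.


cube([231, 372, 9]);
translate([0, 0, 9]) cube([231, 9, 311]);
translate([0, 363, 9]) cube([231, 9, 311]);
translate([0, 9, 9]) cube([9, 354, 311]);
translate([222, 9, 9]) cube([9, 354, 311]);


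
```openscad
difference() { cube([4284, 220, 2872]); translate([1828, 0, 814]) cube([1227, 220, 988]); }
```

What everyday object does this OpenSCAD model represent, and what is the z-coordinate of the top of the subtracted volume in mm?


A wall with a window opening. The window head height is 1802 mm.

A wall with a rectangular opening subtracted — a window. Sill at z = 814, opening 988 mm tall, so the head is at 814 + 988 = 1802 mm.


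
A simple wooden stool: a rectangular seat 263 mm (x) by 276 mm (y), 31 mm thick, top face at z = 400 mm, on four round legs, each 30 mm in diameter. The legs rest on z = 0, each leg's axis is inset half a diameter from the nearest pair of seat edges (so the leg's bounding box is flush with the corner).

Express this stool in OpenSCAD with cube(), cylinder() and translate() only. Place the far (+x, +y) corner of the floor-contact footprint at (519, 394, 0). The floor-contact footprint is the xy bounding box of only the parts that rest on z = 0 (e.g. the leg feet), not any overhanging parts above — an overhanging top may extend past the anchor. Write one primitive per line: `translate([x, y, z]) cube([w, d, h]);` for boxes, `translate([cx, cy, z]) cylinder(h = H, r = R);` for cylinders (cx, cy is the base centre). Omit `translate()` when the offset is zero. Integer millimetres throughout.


translate([256, 118, 369]) cube([263, 276, 31]);
translate([271, 133, 0]) cylinder(h = 369, r = 15);
translate([504, 133, 0]) cylinder(h = 369, r = 15);
translate([271, 379, 0]) cylinder(h = 369, r = 15);
translate([504, 379, 0]) cylinder(h = 369, r = 15);


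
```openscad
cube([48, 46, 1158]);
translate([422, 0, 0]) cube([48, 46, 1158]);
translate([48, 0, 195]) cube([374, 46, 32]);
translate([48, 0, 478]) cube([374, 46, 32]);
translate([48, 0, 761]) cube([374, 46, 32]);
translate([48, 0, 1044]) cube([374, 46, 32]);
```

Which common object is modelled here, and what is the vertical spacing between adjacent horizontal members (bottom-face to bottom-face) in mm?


A ladder. The rung spacing is 283 mm.

Two tall 48×46 posts with 4 short bars between them — a ladder. Adjacent rungs sit at z = 195 and z = 478, so the spacing is 478 − 195 = 283 mm.


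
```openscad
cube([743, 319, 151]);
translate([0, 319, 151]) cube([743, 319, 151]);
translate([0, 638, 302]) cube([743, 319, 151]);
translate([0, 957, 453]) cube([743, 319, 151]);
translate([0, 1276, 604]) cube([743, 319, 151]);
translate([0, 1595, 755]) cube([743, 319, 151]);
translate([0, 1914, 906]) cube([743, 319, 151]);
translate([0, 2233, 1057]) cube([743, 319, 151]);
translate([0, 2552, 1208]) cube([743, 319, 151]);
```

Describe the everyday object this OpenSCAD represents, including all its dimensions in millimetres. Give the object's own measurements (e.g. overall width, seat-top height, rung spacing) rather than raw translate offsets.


A straight staircase of 9 solid steps. Each step is 743 mm wide (x), 319 mm deep (y, the going) and 151 mm tall (the rise). The first step rests on the floor; each subsequent step sits one going further in +y and one rise higher in +z, directly behind and above the previous step with no overlap.


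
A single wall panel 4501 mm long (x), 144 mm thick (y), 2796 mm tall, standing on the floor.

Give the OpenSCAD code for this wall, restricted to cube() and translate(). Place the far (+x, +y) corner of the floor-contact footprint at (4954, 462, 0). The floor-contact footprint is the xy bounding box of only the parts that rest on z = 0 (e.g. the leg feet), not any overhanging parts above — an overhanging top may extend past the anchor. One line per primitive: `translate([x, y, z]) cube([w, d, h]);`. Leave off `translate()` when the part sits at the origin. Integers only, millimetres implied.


translate([453, 318, 0]) cube([4501, 144, 2796]);


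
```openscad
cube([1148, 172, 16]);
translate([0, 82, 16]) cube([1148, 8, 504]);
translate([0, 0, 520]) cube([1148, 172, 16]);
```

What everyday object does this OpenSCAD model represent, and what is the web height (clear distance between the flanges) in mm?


An I-beam. The web height is 504 mm.

Two wide flanges with a thin centred web — an I-beam. Overall 536 mm minus two 16 mm flanges gives a web of 536 − 2·16 = 504 mm.


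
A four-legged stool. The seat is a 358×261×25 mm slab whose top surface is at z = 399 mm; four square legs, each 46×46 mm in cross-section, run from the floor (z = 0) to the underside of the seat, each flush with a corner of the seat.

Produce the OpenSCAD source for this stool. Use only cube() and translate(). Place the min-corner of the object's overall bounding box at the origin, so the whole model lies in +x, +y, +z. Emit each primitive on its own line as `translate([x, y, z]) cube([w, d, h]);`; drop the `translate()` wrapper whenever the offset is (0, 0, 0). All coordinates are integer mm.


translate([0, 0, 374]) cube([358, 261, 25]);
cube([46, 46, 374]);
translate([312, 0, 0]) cube([46, 46, 374]);
translate([0, 215, 0]) cube([46, 46, 374]);
translate([312, 215, 0]) cube([46, 46, 374]);


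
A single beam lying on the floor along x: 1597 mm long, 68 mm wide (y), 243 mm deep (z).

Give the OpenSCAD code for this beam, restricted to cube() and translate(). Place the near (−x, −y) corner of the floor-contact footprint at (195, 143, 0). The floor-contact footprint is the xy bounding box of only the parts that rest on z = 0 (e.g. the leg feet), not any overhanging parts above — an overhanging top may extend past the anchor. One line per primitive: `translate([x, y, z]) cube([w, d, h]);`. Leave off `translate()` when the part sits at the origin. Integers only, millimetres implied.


translate([195, 143, 0]) cube([1597, 68, 243]);


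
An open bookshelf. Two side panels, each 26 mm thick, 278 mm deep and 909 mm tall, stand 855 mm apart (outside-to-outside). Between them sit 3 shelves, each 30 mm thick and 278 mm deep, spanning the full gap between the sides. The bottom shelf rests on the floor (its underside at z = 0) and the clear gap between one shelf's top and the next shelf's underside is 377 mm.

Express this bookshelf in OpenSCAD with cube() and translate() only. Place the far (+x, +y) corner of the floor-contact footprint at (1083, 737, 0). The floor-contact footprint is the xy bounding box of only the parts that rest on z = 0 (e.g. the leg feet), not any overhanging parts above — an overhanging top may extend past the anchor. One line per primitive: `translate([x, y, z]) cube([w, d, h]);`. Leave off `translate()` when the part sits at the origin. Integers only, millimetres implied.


translate([228, 459, 0]) cube([26, 278, 909]);
translate([1057, 459, 0]) cube([26, 278, 909]);
translate([254, 459, 0]) cube([803, 278, 30]);
translate([254, 459, 407]) cube([803, 278, 30]);
translate([254, 459, 814]) cube([803, 278, 30]);


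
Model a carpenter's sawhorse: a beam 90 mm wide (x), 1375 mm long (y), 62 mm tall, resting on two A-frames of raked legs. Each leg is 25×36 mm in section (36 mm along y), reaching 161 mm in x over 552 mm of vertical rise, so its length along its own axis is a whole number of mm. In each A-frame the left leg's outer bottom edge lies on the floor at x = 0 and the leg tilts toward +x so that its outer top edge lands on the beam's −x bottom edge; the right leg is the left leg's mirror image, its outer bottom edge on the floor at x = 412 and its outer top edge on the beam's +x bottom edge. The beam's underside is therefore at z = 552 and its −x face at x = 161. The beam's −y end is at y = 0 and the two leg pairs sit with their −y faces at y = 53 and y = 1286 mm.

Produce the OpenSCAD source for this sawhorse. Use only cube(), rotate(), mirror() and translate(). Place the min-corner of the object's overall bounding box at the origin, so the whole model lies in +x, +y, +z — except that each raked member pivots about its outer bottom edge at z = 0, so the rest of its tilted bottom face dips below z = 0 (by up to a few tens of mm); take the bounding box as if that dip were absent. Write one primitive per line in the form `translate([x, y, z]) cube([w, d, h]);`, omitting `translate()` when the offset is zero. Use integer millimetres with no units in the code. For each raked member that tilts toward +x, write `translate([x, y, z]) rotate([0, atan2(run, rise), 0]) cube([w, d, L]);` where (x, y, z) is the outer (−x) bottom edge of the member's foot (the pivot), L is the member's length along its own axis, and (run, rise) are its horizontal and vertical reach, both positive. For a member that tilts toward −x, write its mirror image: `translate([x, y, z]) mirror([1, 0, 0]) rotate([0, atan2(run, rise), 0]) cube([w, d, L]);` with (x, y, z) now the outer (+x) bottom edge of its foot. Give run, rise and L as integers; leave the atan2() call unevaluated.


translate([161, 0, 552]) cube([90, 1375, 62]);
translate([0, 53, 0]) rotate([0, atan2(161, 552), 0]) cube([25, 36, 575]);
translate([412, 53, 0]) mirror([1, 0, 0]) rotate([0, atan2(161, 552), 0]) cube([25, 36, 575]);
translate([0, 1286, 0]) rotate([0, atan2(161, 552), 0]) cube([25, 36, 575]);
translate([412, 1286, 0]) mirror([1, 0, 0]) rotate([0, atan2(161, 552), 0]) cube([25, 36, 575]);


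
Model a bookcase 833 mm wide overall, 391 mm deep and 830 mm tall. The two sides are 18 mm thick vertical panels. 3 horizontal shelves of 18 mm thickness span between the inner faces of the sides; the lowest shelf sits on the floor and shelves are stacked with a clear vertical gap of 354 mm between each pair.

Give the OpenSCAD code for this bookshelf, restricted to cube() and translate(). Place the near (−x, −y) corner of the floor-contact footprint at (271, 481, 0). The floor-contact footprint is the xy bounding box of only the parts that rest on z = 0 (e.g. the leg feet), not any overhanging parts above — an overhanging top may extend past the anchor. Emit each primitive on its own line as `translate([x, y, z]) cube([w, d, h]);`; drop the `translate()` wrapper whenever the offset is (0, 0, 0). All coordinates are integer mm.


translate([271, 481, 0]) cube([18, 391, 830]);
translate([1086, 481, 0]) cube([18, 391, 830]);
translate([289, 481, 0]) cube([797, 391, 18]);
translate([289, 481, 372]) cube([797, 391, 18]);
translate([289, 481, 744]) cube([797, 391, 18]);


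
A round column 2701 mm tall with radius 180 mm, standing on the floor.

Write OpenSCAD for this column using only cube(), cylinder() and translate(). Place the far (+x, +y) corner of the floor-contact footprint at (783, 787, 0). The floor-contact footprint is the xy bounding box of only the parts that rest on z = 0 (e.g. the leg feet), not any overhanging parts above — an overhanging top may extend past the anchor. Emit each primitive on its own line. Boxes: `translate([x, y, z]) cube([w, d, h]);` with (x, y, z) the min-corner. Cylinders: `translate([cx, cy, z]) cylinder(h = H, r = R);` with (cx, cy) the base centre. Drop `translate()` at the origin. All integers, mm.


translate([603, 607, 0]) cylinder(h = 2701, r = 180);


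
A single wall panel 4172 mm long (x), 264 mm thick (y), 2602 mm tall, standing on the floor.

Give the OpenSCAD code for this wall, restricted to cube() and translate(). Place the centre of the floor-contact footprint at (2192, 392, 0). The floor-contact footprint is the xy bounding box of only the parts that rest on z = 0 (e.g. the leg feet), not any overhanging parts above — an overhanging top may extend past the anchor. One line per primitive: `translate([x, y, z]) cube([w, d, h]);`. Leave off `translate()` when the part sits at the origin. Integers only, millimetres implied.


translate([106, 260, 0]) cube([4172, 264, 2602]);


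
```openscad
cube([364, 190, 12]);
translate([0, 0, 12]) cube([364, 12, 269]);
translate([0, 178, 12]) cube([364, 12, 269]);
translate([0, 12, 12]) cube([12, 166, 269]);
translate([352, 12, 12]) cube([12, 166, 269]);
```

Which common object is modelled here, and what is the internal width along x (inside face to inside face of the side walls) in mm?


An open box. The internal width is 340 mm.

A 364×190 base slab with four walls standing on it — an open box. The base is 364 mm wide and the walls are 12 mm thick, so the internal width is 364 − 2 × 12 = 340 mm.


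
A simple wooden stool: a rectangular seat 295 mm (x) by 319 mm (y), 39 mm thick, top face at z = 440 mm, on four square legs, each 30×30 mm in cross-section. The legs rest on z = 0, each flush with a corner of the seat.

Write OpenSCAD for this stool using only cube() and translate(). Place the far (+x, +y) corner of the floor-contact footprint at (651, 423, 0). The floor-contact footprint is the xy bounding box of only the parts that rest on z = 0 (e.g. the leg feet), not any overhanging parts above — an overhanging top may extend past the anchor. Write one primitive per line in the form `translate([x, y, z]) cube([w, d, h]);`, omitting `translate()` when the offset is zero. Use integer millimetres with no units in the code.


translate([356, 104, 401]) cube([295, 319, 39]);
translate([356, 104, 0]) cube([30, 30, 401]);
translate([621, 104, 0]) cube([30, 30, 401]);
translate([356, 393, 0]) cube([30, 30, 401]);
translate([621, 393, 0]) cube([30, 30, 401]);


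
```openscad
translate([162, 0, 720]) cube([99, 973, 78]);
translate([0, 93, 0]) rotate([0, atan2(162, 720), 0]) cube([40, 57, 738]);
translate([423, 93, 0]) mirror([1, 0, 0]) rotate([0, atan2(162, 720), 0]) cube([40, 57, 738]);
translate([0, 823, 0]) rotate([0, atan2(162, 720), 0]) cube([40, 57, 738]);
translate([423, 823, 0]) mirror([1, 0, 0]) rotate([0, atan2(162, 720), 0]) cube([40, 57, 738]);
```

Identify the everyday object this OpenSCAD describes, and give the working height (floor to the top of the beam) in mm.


A sawhorse. The overall height is 798 mm.

A beam across two mirrored pairs of raked legs — a sawhorse. The beam's underside is at z = 720 (matching the legs' vertical rise in atan2(162, 720)) and the beam is 78 mm tall, so its top is at 720 + 78 = 798 mm. The raked legs top out at the beam's underside, so that is the highest point.


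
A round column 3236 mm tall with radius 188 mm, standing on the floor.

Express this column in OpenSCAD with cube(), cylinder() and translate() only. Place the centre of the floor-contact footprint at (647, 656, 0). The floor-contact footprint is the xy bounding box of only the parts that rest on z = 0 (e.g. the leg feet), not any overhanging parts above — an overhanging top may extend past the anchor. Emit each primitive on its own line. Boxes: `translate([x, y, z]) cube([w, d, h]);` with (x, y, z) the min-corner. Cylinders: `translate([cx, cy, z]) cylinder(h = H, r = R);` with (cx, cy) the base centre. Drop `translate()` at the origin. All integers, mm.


translate([647, 656, 0]) cylinder(h = 3236, r = 188);


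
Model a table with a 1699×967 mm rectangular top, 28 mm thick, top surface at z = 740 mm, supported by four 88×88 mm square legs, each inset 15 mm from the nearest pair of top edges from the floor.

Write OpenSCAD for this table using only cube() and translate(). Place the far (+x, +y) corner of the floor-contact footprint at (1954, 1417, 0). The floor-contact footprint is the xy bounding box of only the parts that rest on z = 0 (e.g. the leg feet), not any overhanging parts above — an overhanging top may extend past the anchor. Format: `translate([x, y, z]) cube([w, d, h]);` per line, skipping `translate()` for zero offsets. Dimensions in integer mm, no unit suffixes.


// leg_h = 740 - 28 = 712
translate([270, 465, 712]) cube([1699, 967, 28]);
translate([285, 480, 0]) cube([88, 88, 712]);
translate([1866, 480, 0]) cube([88, 88, 712]);
translate([285, 1329, 0]) cube([88, 88, 712]);
translate([1866, 1329, 0]) cube([88, 88, 712]);


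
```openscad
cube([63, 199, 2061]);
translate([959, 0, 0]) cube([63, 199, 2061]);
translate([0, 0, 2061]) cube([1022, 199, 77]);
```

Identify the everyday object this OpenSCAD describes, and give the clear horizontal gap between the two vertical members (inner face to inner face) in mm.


A door frame. The clear opening width is 896 mm.

Two 2061 mm tall posts with a header on top — a door frame. The left jamb is 63 mm wide at x = 0; the right jamb starts at x = 959. The clear opening is 959 − 63 = 896 mm.


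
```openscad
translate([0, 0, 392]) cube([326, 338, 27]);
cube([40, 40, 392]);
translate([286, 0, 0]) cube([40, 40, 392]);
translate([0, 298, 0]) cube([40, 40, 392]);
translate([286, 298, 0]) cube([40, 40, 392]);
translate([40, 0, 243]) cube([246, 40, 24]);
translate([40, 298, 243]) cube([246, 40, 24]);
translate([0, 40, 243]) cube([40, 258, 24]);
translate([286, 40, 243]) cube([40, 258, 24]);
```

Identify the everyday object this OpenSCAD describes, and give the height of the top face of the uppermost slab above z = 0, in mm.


A stool. The seat height is 419 mm.

A 326×338×27 slab at z = 392 on four corner posts — a stool. The seat top is 392 + 27 = 419 mm.


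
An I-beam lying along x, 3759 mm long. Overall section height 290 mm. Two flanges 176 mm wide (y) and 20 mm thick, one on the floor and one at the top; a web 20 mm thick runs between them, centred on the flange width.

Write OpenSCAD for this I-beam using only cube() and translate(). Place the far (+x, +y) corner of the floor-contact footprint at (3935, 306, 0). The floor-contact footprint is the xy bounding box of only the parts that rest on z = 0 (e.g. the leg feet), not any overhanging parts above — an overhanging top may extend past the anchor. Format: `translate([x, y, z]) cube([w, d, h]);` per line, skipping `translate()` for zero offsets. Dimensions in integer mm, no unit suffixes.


translate([176, 130, 0]) cube([3759, 176, 20]);
translate([176, 208, 20]) cube([3759, 20, 250]);
translate([176, 130, 270]) cube([3759, 176, 20]);


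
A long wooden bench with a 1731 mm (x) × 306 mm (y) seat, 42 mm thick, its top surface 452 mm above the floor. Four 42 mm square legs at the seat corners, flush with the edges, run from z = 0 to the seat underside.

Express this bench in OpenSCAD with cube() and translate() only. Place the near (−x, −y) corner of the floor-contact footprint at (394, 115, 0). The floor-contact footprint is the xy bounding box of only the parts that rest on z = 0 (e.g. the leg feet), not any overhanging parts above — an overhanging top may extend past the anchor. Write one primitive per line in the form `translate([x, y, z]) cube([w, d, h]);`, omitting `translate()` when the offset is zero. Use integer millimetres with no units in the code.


translate([394, 115, 410]) cube([1731, 306, 42]);
translate([394, 115, 0]) cube([42, 42, 410]);
translate([394, 379, 0]) cube([42, 42, 410]);
translate([2083, 115, 0]) cube([42, 42, 410]);
translate([2083, 379, 0]) cube([42, 42, 410]);


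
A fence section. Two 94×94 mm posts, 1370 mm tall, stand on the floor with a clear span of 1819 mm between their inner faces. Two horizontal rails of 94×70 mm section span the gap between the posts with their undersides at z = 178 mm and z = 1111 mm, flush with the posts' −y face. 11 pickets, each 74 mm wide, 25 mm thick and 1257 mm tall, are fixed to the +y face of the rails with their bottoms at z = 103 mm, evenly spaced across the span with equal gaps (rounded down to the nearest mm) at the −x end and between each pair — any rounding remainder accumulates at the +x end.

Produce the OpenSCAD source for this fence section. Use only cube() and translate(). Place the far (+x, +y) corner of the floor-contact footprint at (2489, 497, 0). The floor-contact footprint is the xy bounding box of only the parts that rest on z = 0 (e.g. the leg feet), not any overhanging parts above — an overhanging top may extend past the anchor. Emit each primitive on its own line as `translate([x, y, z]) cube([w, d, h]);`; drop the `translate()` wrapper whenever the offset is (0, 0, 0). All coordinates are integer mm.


translate([482, 403, 0]) cube([94, 94, 1370]);
translate([2395, 403, 0]) cube([94, 94, 1370]);
translate([576, 403, 178]) cube([1819, 94, 70]);
translate([576, 403, 1111]) cube([1819, 94, 70]);
translate([659, 497, 103]) cube([74, 25, 1257]);
translate([816, 497, 103]) cube([74, 25, 1257]);
translate([973, 497, 103]) cube([74, 25, 1257]);
translate([1130, 497, 103]) cube([74, 25, 1257]);
translate([1287, 497, 103]) cube([74, 25, 1257]);
translate([1444, 497, 103]) cube([74, 25, 1257]);
translate([1601, 497, 103]) cube([74, 25, 1257]);
translate([1758, 497, 103]) cube([74, 25, 1257]);
translate([1915, 497, 103]) cube([74, 25, 1257]);
translate([2072, 497, 103]) cube([74, 25, 1257]);
translate([2229, 497, 103]) cube([74, 25, 1257]);


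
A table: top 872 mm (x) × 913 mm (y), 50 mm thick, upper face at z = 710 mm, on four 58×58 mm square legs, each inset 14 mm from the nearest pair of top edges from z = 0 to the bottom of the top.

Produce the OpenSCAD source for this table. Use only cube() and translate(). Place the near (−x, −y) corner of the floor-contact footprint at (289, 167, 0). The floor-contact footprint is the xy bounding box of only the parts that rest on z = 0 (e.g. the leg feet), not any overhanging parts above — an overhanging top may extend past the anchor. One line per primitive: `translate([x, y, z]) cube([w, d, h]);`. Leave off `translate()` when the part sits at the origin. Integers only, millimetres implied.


// leg_h = 710 - 50 = 660
translate([275, 153, 660]) cube([872, 913, 50]);
translate([289, 167, 0]) cube([58, 58, 660]);
translate([1075, 167, 0]) cube([58, 58, 660]);
translate([289, 994, 0]) cube([58, 58, 660]);
translate([1075, 994, 0]) cube([58, 58, 660]);


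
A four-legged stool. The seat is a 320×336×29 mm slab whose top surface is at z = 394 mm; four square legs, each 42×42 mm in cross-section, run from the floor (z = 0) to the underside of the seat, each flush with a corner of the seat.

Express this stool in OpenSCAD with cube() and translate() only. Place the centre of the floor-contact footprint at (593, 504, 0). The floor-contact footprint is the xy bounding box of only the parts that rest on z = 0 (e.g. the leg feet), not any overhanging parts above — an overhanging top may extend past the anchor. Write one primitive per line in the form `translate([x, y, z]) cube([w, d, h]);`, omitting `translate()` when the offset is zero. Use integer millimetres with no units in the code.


// leg_h = 394 - 29 = 365
translate([433, 336, 365]) cube([320, 336, 29]);
translate([433, 336, 0]) cube([42, 42, 365]);
translate([711, 336, 0]) cube([42, 42, 365]);
translate([433, 630, 0]) cube([42, 42, 365]);
translate([711, 630, 0]) cube([42, 42, 365]);


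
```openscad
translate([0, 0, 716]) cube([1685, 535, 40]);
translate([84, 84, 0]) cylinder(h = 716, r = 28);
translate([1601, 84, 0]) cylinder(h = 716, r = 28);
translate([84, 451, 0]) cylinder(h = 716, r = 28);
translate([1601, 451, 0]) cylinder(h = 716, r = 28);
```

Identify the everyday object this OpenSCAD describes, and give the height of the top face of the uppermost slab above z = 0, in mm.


A table. The table height is 756 mm.

A 1685×535×40 slab sits at z = 716 on four Ø56 mm round legs — a table. The top surface is at 716 + 40 = 756 mm.


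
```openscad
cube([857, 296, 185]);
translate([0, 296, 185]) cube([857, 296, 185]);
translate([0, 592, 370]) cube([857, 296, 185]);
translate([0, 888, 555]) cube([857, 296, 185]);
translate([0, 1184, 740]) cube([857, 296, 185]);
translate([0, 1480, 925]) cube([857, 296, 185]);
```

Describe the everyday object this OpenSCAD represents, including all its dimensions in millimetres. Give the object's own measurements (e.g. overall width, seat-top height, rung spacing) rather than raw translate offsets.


A straight staircase of 6 solid steps. Each step is 857 mm wide (x), 296 mm deep (y, the going) and 185 mm tall (the rise). The first step rests on the floor; each subsequent step sits one going further in +y and one rise higher in +z, directly behind and above the previous step with no overlap.


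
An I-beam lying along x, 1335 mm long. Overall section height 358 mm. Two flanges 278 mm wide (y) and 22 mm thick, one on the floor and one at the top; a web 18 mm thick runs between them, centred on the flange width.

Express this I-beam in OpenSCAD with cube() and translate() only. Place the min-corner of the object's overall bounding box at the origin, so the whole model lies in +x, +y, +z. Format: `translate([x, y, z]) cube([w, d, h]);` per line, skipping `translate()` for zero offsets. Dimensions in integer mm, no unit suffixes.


cube([1335, 278, 22]);
translate([0, 130, 22]) cube([1335, 18, 314]);
translate([0, 0, 336]) cube([1335, 278, 22]);


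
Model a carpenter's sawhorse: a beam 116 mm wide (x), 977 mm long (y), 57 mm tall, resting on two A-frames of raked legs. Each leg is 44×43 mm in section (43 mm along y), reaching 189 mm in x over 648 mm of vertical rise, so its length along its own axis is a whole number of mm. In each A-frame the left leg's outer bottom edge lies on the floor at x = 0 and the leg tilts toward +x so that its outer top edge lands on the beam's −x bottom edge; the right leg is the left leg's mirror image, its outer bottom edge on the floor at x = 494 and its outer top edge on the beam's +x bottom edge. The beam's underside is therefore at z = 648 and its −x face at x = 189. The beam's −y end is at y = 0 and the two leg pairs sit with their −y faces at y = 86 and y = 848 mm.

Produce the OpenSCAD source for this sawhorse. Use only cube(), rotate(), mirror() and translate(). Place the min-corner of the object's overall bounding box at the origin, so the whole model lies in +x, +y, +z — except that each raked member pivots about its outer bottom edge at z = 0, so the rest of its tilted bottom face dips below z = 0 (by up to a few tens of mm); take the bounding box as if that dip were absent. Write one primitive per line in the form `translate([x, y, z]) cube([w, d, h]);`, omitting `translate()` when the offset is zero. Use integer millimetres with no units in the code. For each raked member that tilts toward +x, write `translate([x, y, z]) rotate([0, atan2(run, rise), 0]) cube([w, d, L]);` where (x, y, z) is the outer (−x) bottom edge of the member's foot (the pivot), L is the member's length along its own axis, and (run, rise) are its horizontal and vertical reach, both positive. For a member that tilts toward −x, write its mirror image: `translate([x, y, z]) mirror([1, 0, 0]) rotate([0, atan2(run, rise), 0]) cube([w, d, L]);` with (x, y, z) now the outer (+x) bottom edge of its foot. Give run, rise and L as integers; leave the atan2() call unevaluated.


translate([189, 0, 648]) cube([116, 977, 57]);
translate([0, 86, 0]) rotate([0, atan2(189, 648), 0]) cube([44, 43, 675]);
translate([494, 86, 0]) mirror([1, 0, 0]) rotate([0, atan2(189, 648), 0]) cube([44, 43, 675]);
translate([0, 848, 0]) rotate([0, atan2(189, 648), 0]) cube([44, 43, 675]);
translate([494, 848, 0]) mirror([1, 0, 0]) rotate([0, atan2(189, 648), 0]) cube([44, 43, 675]);


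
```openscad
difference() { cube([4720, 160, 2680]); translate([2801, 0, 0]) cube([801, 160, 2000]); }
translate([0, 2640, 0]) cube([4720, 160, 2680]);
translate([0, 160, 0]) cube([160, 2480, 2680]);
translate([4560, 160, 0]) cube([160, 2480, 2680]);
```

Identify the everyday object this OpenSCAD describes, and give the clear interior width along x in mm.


A single room. The interior width is 4400 mm.

Four walls enclosing a rectangle with a door in the front wall — a room. Outside width 4720 minus two 160 mm walls gives 4400 mm.


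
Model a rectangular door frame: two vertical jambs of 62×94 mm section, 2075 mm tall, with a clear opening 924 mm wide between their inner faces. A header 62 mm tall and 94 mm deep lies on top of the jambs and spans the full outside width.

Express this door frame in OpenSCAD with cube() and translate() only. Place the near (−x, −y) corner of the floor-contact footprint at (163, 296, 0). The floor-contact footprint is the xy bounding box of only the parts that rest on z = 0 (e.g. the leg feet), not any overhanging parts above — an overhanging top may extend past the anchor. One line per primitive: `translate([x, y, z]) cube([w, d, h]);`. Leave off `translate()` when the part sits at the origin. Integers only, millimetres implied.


translate([163, 296, 0]) cube([62, 94, 2075]);
translate([1149, 296, 0]) cube([62, 94, 2075]);
translate([163, 296, 2075]) cube([1048, 94, 62]);


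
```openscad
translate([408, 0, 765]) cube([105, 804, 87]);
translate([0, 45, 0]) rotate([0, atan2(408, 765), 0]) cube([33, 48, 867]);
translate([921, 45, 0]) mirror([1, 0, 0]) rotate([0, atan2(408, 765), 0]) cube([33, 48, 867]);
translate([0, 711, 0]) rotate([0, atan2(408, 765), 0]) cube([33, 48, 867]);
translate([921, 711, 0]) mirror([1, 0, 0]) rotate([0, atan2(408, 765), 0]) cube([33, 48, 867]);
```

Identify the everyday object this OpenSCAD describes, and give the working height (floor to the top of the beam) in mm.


A sawhorse. The overall height is 852 mm.

A beam across two mirrored pairs of raked legs — a sawhorse. The beam's underside is at z = 765 (matching the legs' vertical rise in atan2(408, 765)) and the beam is 87 mm tall, so its top is at 765 + 87 = 852 mm. The raked legs top out at the beam's underside, so that is the highest point.


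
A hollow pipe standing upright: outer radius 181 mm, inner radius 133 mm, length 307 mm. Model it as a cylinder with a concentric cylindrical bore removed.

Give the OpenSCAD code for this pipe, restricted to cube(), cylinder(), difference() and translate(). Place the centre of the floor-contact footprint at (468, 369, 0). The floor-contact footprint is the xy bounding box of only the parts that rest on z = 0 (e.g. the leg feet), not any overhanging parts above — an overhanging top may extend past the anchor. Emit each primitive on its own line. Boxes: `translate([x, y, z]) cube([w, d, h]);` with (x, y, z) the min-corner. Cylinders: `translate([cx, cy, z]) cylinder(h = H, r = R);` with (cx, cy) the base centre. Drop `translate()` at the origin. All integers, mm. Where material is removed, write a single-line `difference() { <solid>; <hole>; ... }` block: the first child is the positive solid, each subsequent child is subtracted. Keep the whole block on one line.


difference() { translate([468, 369, 0]) cylinder(h = 307, r = 181); translate([468, 369, 0]) cylinder(h = 307, r = 133); }


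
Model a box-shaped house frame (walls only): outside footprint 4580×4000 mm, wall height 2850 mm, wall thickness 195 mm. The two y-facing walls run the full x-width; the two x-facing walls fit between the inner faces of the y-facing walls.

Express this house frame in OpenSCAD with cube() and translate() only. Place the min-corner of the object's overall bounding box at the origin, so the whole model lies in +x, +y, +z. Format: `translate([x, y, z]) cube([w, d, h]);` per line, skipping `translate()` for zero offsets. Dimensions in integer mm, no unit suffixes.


cube([4580, 195, 2850]);
translate([0, 3805, 0]) cube([4580, 195, 2850]);
translate([0, 195, 0]) cube([195, 3610, 2850]);
translate([4385, 195, 0]) cube([195, 3610, 2850]);


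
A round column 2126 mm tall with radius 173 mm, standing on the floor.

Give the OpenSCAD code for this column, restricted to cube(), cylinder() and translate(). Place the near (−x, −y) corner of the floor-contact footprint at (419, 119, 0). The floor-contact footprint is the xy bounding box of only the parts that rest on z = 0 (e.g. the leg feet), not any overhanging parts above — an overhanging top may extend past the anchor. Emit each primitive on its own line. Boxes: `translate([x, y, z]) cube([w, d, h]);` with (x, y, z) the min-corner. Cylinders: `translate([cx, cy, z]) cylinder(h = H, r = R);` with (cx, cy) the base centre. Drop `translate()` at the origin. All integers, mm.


translate([592, 292, 0]) cylinder(h = 2126, r = 173);


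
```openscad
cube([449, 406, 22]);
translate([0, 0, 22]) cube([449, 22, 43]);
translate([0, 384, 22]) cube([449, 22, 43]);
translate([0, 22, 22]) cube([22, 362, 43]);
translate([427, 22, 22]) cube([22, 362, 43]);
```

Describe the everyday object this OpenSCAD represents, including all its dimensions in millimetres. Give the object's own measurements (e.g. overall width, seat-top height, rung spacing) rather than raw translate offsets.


An open-topped rectangular box: outside dimensions 449×406×65 mm, with a uniform wall and base thickness of 22 mm. The base is a full 449×406 slab on the floor; four walls sit on top of the base. The front and back walls (the −y and +y sides) span the full width; the two side walls fit between them.


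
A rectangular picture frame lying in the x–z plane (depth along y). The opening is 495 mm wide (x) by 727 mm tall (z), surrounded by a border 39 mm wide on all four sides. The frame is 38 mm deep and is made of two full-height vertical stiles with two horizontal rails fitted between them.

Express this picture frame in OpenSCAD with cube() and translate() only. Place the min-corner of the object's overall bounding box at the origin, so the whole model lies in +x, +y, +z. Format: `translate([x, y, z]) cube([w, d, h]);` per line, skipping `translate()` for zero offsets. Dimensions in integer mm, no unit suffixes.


cube([39, 38, 805]);
translate([534, 0, 0]) cube([39, 38, 805]);
translate([39, 0, 0]) cube([495, 38, 39]);
translate([39, 0, 766]) cube([495, 38, 39]);


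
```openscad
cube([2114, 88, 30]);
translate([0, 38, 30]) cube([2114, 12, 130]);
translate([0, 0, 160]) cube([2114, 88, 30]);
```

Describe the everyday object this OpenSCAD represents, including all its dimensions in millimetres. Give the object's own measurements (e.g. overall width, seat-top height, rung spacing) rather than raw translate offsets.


An I-beam lying along x, 2114 mm long. Overall section height 190 mm. Two flanges 88 mm wide (y) and 30 mm thick, one on the floor and one at the top; a web 12 mm thick runs between them, centred on the flange width.


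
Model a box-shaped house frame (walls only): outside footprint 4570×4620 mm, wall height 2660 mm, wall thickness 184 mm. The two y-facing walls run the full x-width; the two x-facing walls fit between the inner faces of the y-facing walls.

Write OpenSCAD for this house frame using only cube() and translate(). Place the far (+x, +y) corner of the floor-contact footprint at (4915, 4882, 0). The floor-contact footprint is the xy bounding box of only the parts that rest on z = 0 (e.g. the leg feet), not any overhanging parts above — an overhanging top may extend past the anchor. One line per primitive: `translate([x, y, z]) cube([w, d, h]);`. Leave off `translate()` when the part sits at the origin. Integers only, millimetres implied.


translate([345, 262, 0]) cube([4570, 184, 2660]);
translate([345, 4698, 0]) cube([4570, 184, 2660]);
translate([345, 446, 0]) cube([184, 4252, 2660]);
translate([4731, 446, 0]) cube([184, 4252, 2660]);


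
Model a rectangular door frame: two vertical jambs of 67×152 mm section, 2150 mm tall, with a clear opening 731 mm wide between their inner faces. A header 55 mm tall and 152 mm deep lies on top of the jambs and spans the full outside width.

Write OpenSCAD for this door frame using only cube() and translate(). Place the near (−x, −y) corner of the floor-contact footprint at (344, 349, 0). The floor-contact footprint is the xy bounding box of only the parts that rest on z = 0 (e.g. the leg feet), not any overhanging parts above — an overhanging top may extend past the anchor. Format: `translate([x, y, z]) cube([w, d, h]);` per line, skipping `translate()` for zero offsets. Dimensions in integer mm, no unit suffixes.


translate([344, 349, 0]) cube([67, 152, 2150]);
translate([1142, 349, 0]) cube([67, 152, 2150]);
translate([344, 349, 2150]) cube([865, 152, 55]);
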